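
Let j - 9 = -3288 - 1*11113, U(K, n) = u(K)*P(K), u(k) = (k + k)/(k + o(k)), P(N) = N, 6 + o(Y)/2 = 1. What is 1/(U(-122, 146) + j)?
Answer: -33/482378 ≈ -6.8411e-5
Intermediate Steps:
o(Y) = -10 (o(Y) = -12 + 2*1 = -12 + 2 = -10)
u(k) = 2*k/(-10 + k) (u(k) = (k + k)/(k - 10) = (2*k)/(-10 + k) = 2*k/(-10 + k))
U(K, n) = 2*K**2/(-10 + K) (U(K, n) = (2*K/(-10 + K))*K = 2*K**2/(-10 + K))
j = -14392 (j = 9 + (-3288 - 1*11113) = 9 + (-3288 - 11113) = 9 - 14401 = -14392)
1/(U(-122, 146) + j) = 1/(2*(-122)**2/(-10 - 122) - 14392) = 1/(2*14884/(-132) - 14392) = 1/(2*14884*(-1/132) - 14392) = 1/(-7442/33 - 14392) = 1/(-482378/33) = -33/482378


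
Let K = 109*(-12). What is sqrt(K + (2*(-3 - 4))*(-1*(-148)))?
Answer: 26*I*sqrt(5) ≈ 58.138*I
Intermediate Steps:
K = -1308
sqrt(K + (2*(-3 - 4))*(-1*(-148))) = sqrt(-1308 + (2*(-3 - 4))*(-1*(-148))) = sqrt(-1308 + (2*(-7))*148) = sqrt(-1308 - 14*148) = sqrt(-1308 - 2072) = sqrt(-3380) = 26*I*sqrt(5)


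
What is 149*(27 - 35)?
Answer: -1192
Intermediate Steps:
149*(27 - 35) = 149*(-8) = -1192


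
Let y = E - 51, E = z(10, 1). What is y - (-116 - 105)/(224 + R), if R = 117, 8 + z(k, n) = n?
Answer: -19557/341 ≈ -57.352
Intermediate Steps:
z(k, n) = -8 + n
E = -7 (E = -8 + 1 = -7)
y = -58 (y = -7 - 51 = -58)
y - (-116 - 105)/(224 + R) = -58 - (-116 - 105)/(224 + 117) = -58 - (-221)/341 = -58 - 1*(-221/341) = -58 + 221/341 = -19557/341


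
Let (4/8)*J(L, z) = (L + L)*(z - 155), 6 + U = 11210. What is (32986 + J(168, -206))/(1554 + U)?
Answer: -104803/6379 ≈ -16.429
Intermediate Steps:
U = 11204 (U = -6 + 11210 = 11204)
J(L, z) = 4*L*(-155 + z) (J(L, z) = 2*((L + L)*(z - 155)) = 2*((2*L)*(-155 + z)) = 2*(2*L*(-155 + z)) = 4*L*(-155 + z))
(32986 + J(168, -206))/(1554 + U) = (32986 + 4*168*(-155 - 206))/(1554 + 11204) = (32986 + 4*168*(-361))/12758 = (32986 - 242592)*(1/12758) = -209606*1/12758 = -104803/6379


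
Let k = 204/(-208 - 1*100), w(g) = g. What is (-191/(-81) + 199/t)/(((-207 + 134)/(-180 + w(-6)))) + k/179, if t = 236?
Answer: 26135109757/3205622574 ≈ 8.1529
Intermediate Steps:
k = -51/77 (k = 204/(-208 - 100) = 204/(-308) = 204*(-1/308) = -51/77 ≈ -0.66234)
(-191/(-81) + 199/t)/(((-207 + 134)/(-180 + w(-6)))) + k/179 = (-191/(-81) + 199/236)/(((-207 + 134)/(-180 - 6))) - 51/77/179 = (-191*(-1/81) + 199*(1/236))/((-73/(-186))) - 51/77*1/179 = (191/81 + 199/236)/((-73*(-1/186))) - 51/13783 = 61195/(19116*(73/186)) - 51/13783 = (61195/19116)*(186/73) - 51/13783 = 1897045/232578 - 51/13783 = 26135109757/3205622574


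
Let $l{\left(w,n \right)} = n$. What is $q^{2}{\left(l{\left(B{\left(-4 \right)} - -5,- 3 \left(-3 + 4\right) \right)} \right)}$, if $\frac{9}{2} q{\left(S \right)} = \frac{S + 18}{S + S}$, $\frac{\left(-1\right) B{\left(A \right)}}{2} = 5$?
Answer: $\frac{25}{81} \approx 0.30864$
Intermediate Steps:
$B{\left(A \right)} = -10$ ($B{\left(A \right)} = \left(-2\right) 5 = -10$)
$q{\left(S \right)} = \frac{18 + S}{9 S}$ ($q{\left(S \right)} = \frac{2 \frac{S + 18}{S + S}}{9} = \frac{2 \frac{18 + S}{2 S}}{9} = \frac{18 + S}{9 S}$)
$q^{2}{\left(l{\left(B{\left(-4 \right)} - -5,- 3 \left(-3 + 4\right) \right)} \right)} = \left(\frac{18 - 3 \left(-3 + 4\right)}{9 \left(- 3 \left(-3 + 4\right)\right)}\right)^{2} = \left(\frac{18 - 3}{9 \left(\left(-3\right) 1\right)}\right)^{2} = \left(\frac{18 - 3}{9 \left(-3\right)}\right)^{2} = \left(\frac{1}{9} \left(- \frac{1}{3}\right) 15\right)^{2} = \left(- \frac{5}{9}\right)^{2} = \frac{25}{81}$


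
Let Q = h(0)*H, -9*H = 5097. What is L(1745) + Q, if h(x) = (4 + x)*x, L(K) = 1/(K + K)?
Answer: 1/3490 ≈ 0.00028653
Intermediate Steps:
H = -1699/3 (H = -⅑*5097 = -1699/3 ≈ -566.33)
L(K) = 1/(2*K)
h(x) = x*(4 + x)
Q = 0 (Q = (0*(4 + 0))*(-1699/3) = (0*4)*(-1699/3) = 0*(-1699/3) = 0)
L(1745) + Q = (½)/1745 + 0 = (½)*(1/1745) + 0 = 1/3490 + 0 = 1/3490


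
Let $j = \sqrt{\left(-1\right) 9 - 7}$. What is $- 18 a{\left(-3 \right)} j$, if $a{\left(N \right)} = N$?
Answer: $216 i \approx 216.0 i$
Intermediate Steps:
$j = 4 i$ ($j = \sqrt{-9 - 7} = \sqrt{-16} = 4 i \approx 4.0 i$)
$- 18 a{\left(-3 \right)} j = \left(-18\right) \left(-3\right) 4 i = 54 \cdot 4 i = 216 i$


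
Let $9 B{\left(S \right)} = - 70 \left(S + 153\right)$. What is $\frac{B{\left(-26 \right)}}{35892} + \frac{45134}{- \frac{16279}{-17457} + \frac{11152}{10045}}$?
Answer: $\frac{31178064614152085}{1411092741726} \approx 22095.0$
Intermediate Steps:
$B{\left(S \right)} = -1190 - \frac{70 S}{9}$ ($B{\left(S \right)} = \frac{\left(-70\right) \left(S + 153\right)}{9} = \frac{\left(-70\right) \left(153 + S\right)}{9} = \frac{-10710 - 70 S}{9} = -1190 - \frac{70 S}{9}$)
$\frac{B{\left(-26 \right)}}{35892} + \frac{45134}{- \frac{16279}{-17457} + \frac{11152}{10045}} = \frac{-1190 - - \frac{1820}{9}}{35892} + \frac{45134}{- \frac{16279}{-17457} + \frac{11152}{10045}} = \left(-1190 + \frac{1820}{9}\right) \frac{1}{35892} + \frac{45134}{\left(-16279\right) \left(- \frac{1}{17457}\right) + 11152 \cdot \frac{1}{10045}} = \left(- \frac{8890}{9}\right) \frac{1}{35892} + \frac{45134}{\frac{16279}{17457} + \frac{272}{245}} = - \frac{4445}{161514} + \frac{45134}{\frac{8736659}{4276965}} = - \frac{4445}{161514} + 45134 \cdot \frac{4276965}{8736659} = - \frac{4445}{161514} + \frac{193036538310}{8736659} = \frac{31178064614152085}{1411092741726}$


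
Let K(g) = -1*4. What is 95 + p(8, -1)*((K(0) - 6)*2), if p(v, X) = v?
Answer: -65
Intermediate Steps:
K(g) = -4
95 + p(8, -1)*((K(0) - 6)*2) = 95 + 8*((-4 - 6)*2) = 95 + 8*(-10*2) = 95 + 8*(-20) = 95 - 160 = -65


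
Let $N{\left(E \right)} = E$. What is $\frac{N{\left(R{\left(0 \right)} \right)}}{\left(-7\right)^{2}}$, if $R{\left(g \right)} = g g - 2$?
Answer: $- \frac{2}{49} \approx -0.040816$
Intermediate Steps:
$R{\left(g \right)} = -2 + g^{2}$ ($R{\left(g \right)} = g^{2} - 2 = -2 + g^{2}$)
$\frac{N{\left(R{\left(0 \right)} \right)}}{\left(-7\right)^{2}} = \frac{-2 + 0^{2}}{\left(-7\right)^{2}} = \frac{-2 + 0}{49} = \left(-2\right) \frac{1}{49} = - \frac{2}{49}$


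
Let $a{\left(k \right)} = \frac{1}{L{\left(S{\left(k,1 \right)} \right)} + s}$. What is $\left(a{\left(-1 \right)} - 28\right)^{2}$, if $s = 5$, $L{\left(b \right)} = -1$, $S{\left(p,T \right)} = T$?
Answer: $\frac{12321}{16} \approx 770.06$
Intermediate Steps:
$a{\left(k \right)} = \frac{1}{4}$ ($a{\left(k \right)} = \frac{1}{-1 + 5} = \frac{1}{4}$)
$\left(a{\left(-1 \right)} - 28\right)^{2} = \left(\frac{1}{4} - 28\right)^{2} = \left(- \frac{111}{4}\right)^{2} = \frac{12321}{16}$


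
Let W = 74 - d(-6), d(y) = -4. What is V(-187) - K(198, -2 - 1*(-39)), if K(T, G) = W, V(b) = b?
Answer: -265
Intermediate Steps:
W = 78 (W = 74 - 1*(-4) = 74 + 4 = 78)
K(T, G) = 78
V(-187) - K(198, -2 - 1*(-39)) = -187 - 1*78 = -187 - 78 = -265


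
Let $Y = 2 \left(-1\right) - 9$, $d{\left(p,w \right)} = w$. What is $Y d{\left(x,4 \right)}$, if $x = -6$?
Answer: $-44$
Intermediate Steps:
$Y = -11$ ($Y = -2 - 9 = -11$)
$Y d{\left(x,4 \right)} = \left(-11\right) 4 = -44$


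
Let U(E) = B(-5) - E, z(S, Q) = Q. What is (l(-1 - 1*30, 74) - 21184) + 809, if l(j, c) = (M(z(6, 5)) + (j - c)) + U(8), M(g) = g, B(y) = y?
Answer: -20488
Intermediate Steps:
U(E) = -5 - E
l(j, c) = -8 + j - c (l(j, c) = (5 + (j - c)) + (-5 - 1*8) = (5 + j - c) + (-5 - 8) = (5 + j - c) - 13 = -8 + j - c)
(l(-1 - 1*30, 74) - 21184) + 809 = ((-8 + (-1 - 1*30) - 1*74) - 21184) + 809 = ((-8 + (-1 - 30) - 74) - 21184) + 809 = ((-8 - 31 - 74) - 21184) + 809 = (-113 - 21184) + 809 = -21297 + 809 = -20488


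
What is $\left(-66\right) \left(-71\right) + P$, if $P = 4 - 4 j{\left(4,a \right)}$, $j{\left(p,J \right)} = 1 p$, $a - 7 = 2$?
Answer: $4674$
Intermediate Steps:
$a = 9$ ($a = 7 + 2 = 9$)
$j{\left(p,J \right)} = p$
$P = -12$ ($P = 4 - 16 = -12$)
$\left(-66\right) \left(-71\right) + P = \left(-66\right) \left(-71\right) - 12 = 4686 - 12 = 4674$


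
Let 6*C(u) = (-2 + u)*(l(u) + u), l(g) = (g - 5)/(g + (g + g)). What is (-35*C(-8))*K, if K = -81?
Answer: 281925/8 ≈ 35241.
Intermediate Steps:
l(g) = (-5 + g)/(3*g) (l(g) = (-5 + g)/(g + 2*g) = (-5 + g)/((3*g)) = (-5 + g)*(1/(3*g)) = (-5 + g)/(3*g))
C(u) = (-2 + u)*(u + (-5 + u)/(3*u))/6 (C(u) = ((-2 + u)*((-5 + u)/(3*u) + u))/6 = ((-2 + u)*(u + (-5 + u)/(3*u)))/6 = (-2 + u)*(u + (-5 + u)/(3*u))/6)
(-35*C(-8))*K = -35*(10 - 7*(-8) - 5*(-8)² + 3*(-8)³)/(18*(-8))*(-81) = -35*(-1)*(10 + 56 - 5*64 + 3*(-512))/(18*8)*(-81) = -35*(-1)*(10 + 56 - 320 - 1536)/(18*8)*(-81) = -35*(-1)*(-1790)/(18*8)*(-81) = -35*895/72*(-81) = -31325/72*(-81) = 281925/8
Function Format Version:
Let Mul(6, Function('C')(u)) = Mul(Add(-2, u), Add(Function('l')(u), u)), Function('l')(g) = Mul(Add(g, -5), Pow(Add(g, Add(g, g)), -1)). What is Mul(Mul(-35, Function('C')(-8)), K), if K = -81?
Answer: Rational(281925, 8) ≈ 35241.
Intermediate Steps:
Function('l')(g) = Mul(Rational(1, 3), Pow(g, -1), Add(-5, g)) (Function('l')(g) = Mul(Add(-5, g), Pow(Add(g, Mul(2, g)), -1)) = Mul(Add(-5, g), Pow(Mul(3, g), -1)) = Mul(Add(-5, g), Mul(Rational(1, 3), Pow(g, -1))) = Mul(Rational(1, 3), Pow(g, -1), Add(-5, g)))
Function('C')(u) = Mul(Rational(1, 6), Add(-2, u), Add(u, Mul(Rational(1, 3), Pow(u, -1), Add(-5, u)))) (Function('C')(u) = Mul(Rational(1, 6), Mul(Add(-2, u), Add(Mul(Rational(1, 3), Pow(u, -1), Add(-5, u)), u))) = Mul(Rational(1, 6), Mul(Add(-2, u), Add(u, Mul(Rational(1, 3), Pow(u, -1), Add(-5, u))))) = Mul(Rational(1, 6), Add(-2, u), Add(u, Mul(Rational(1, 3), Pow(u, -1), Add(-5, u)))))
Mul(Mul(-35, Function('C')(-8)), K) = Mul(Mul(-35, Mul(Rational(1, 18), Pow(-8, -1), Add(10, Mul(-7, -8), Mul(-5, Pow(-8, 2)), Mul(3, Pow(-8, 3))))), -81) = Mul(Mul(-35, Mul(Rational(1, 18), Rational(-1, 8), Add(10, 56, Mul(-5, 64), Mul(3, -512)))), -81) = Mul(Mul(-35, Mul(Rational(1, 18), Rational(-1, 8), Add(10, 56, -320, -1536))), -81) = Mul(Mul(-35, Mul(Rational(1, 18), Rational(-1, 8), -1790)), -81) = Mul(Mul(-35, Rational(895, 72)), -81) = Mul(Rational(-31325, 72), -81) = Rational(281925, 8)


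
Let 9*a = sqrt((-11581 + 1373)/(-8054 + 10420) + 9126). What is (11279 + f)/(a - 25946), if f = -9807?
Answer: -1829860538688/32253772822457 - 86112*sqrt(75536678)/32253772822457 ≈ -0.056756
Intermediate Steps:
a = sqrt(75536678)/819 (a = sqrt((-11581 + 1373)/(-8054 + 10420) + 9126)/9 = sqrt(-10208/2366 + 9126)/9 = sqrt(-10208*1/2366 + 9126)/9 = sqrt(-5104/1183 + 9126)/9 = sqrt(10790954/1183)/9 = (sqrt(75536678)/91)/9 = sqrt(75536678)/819 ≈ 10.612)
(11279 + f)/(a - 25946) = (11279 - 9807)/(sqrt(75536678)/819 - 25946) = 1472/(-25946 + sqrt(75536678)/819)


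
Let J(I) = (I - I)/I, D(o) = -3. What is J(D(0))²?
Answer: 0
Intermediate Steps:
J(I) = 0 (J(I) = 0/I = 0)
J(D(0))² = 0² = 0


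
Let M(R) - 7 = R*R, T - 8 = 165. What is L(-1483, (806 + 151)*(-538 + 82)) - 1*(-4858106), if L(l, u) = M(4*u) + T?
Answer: 3047012500910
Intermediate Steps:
T = 173 (T = 8 + 165 = 173)
M(R) = 7 + R² (M(R) = 7 + R*R = 7 + R²)
L(l, u) = 180 + 16*u² (L(l, u) = (7 + (4*u)²) + 173 = (7 + 16*u²) + 173 = 180 + 16*u²)
L(-1483, (806 + 151)*(-538 + 82)) - 1*(-4858106) = (180 + 16*((806 + 151)*(-538 + 82))²) - 1*(-4858106) = (180 + 16*(957*(-456))²) + 4858106 = (180 + 16*(-436392)²) + 4858106 = (180 + 16*190437977664) + 4858106 = (180 + 3047007642624) + 4858106 = 3047007642804 + 4858106 = 3047012500910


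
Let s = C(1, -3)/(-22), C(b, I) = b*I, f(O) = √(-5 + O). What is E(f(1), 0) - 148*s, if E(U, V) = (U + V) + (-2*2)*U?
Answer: -222/11 - 6*I ≈ -20.182 - 6.0*I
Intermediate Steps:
C(b, I) = I*b
E(U, V) = V - 3*U (E(U, V) = (U + V) - 4*U = V - 3*U)
s = 3/22 (s = -3*1/(-22) = -3*(-1/22) = 3/22 ≈ 0.13636)
E(f(1), 0) - 148*s = (0 - 3*√(-5 + 1)) - 148*3/22 = (0 - 6*I) - 222/11 = -6*I - 222/11 = -222/11 - 6*I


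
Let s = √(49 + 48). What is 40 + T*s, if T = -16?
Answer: 40 - 16*√97 ≈ -117.58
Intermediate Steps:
s = √97 ≈ 9.8489
40 + T*s = 40 - 16*√97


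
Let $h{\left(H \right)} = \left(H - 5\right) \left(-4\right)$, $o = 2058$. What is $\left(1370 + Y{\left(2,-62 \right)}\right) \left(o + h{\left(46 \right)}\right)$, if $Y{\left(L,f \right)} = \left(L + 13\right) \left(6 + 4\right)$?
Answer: $2878880$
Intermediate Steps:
$h{\left(H \right)} = 20 - 4 H$ ($h{\left(H \right)} = \left(-5 + H\right) \left(-4\right) = 20 - 4 H$)
$Y{\left(L,f \right)} = 130 + 10 L$ ($Y{\left(L,f \right)} = \left(13 + L\right) 10 = 130 + 10 L$)
$\left(1370 + Y{\left(2,-62 \right)}\right) \left(o + h{\left(46 \right)}\right) = \left(1370 + \left(130 + 10 \cdot 2\right)\right) \left(2058 + \left(20 - 184\right)\right) = \left(1370 + \left(130 + 20\right)\right) \left(2058 + \left(20 - 184\right)\right) = \left(1370 + 150\right) \left(2058 - 164\right) = 1520 \cdot 1894 = 2878880$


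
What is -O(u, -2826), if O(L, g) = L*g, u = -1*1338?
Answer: -3781188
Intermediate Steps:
u = -1338
-O(u, -2826) = -(-1338)*(-2826) = -1*3781188 = -3781188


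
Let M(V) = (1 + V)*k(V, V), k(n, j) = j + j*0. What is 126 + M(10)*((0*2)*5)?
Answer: 126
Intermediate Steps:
k(n, j) = j (k(n, j) = j + 0 = j)
M(V) = V*(1 + V) (M(V) = (1 + V)*V = V*(1 + V))
126 + M(10)*((0*2)*5) = 126 + (10*(1 + 10))*((0*2)*5) = 126 + (10*11)*(0*5) = 126 + 110*0 = 126 + 0 = 126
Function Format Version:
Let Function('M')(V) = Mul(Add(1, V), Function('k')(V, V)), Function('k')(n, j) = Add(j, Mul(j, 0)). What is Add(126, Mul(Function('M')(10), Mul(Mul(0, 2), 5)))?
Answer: 126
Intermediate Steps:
Function('k')(n, j) = j (Function('k')(n, j) = Add(j, 0) = j)
Function('M')(V) = Mul(V, Add(1, V)) (Function('M')(V) = Mul(Add(1, V), V) = Mul(V, Add(1, V)))
Add(126, Mul(Function('M')(10), Mul(Mul(0, 2), 5))) = Add(126, Mul(Mul(10, Add(1, 10)), Mul(Mul(0, 2), 5))) = Add(126, Mul(Mul(10, 11), Mul(0, 5))) = Add(126, Mul(110, 0)) = Add(126, 0) = 126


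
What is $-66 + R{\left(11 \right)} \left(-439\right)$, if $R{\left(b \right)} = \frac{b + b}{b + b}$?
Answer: $-505$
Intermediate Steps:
$R{\left(b \right)} = 1$ ($R{\left(b \right)} = \frac{2 b}{2 b} = 2 b \frac{1}{2 b} = 1$)
$-66 + R{\left(11 \right)} \left(-439\right) = -66 + 1 \left(-439\right) = -66 - 439 = -505$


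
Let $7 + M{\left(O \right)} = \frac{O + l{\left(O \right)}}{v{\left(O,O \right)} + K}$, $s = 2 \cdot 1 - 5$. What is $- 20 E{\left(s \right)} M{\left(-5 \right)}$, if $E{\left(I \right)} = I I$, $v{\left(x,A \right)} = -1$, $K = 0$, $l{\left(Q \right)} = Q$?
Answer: $-540$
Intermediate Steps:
$s = -3$ ($s = 2 - 5 = -3$)
$E{\left(I \right)} = I^{2}$
$M{\left(O \right)} = -7 - 2 O$ ($M{\left(O \right)} = -7 + \frac{O + O}{-1 + 0} = -7 + \frac{2 O}{-1} = -7 + 2 O \left(-1\right) = -7 - 2 O$)
$- 20 E{\left(s \right)} M{\left(-5 \right)} = - 20 \left(-3\right)^{2} \left(-7 - -10\right) = \left(-20\right) 9 \left(-7 + 10\right) = \left(-180\right) 3 = -540$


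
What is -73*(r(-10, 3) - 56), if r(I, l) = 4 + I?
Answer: 4526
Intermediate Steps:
-73*(r(-10, 3) - 56) = -73*((4 - 10) - 56) = -73*(-6 - 56) = -73*(-62) = 4526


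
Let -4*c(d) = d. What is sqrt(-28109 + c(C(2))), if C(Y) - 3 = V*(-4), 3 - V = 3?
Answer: I*sqrt(112439)/2 ≈ 167.66*I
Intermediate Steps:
V = 0 (V = 3 - 1*3 = 3 - 3 = 0)
C(Y) = 3 (C(Y) = 3 + 0*(-4) = 3 + 0 = 3)
c(d) = -d/4
sqrt(-28109 + c(C(2))) = sqrt(-28109 - 1/4*3) = sqrt(-28109 - 3/4) = sqrt(-112439/4) = I*sqrt(112439)/2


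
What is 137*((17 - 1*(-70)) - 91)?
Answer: -548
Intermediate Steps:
137*((17 - 1*(-70)) - 91) = 137*((17 + 70) - 91) = 137*(87 - 91) = 137*(-4) = -548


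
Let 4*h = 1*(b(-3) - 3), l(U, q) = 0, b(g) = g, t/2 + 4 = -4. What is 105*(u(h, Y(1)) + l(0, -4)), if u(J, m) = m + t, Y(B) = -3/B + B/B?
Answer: -1890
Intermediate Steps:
t = -16 (t = -8 + 2*(-4) = -8 - 8 = -16)
Y(B) = 1 - 3/B (Y(B) = -3/B + 1 = 1 - 3/B)
h = -3/2 (h = (1*(-3 - 3))/4 = (1*(-6))/4 = (1/4)*(-6) = -3/2 ≈ -1.5000)
u(J, m) = -16 + m (u(J, m) = m - 16 = -16 + m)
105*(u(h, Y(1)) + l(0, -4)) = 105*((-16 + (-3 + 1)/1) + 0) = 105*((-16 + 1*(-2)) + 0) = 105*((-16 - 2) + 0) = 105*(-18 + 0) = 105*(-18) = -1890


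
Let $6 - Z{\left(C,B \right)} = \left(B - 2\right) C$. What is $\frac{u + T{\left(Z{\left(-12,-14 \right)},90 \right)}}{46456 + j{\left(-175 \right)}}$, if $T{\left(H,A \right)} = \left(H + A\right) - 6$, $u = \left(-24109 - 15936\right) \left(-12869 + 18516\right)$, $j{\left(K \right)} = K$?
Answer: $- \frac{226134217}{46281} \approx -4886.1$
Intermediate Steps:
$Z{\left(C,B \right)} = 6 - C \left(-2 + B\right)$ ($Z{\left(C,B \right)} = 6 - \left(B - 2\right) C = 6 - \left(-2 + B\right) C = 6 - C \left(-2 + B\right)$)
$u = -226134115$ ($u = \left(-40045\right) 5647 = -226134115$)
$T{\left(H,A \right)} = -6 + A + H$ ($T{\left(H,A \right)} = \left(A + H\right) - 6 = -6 + A + H$)
$\frac{u + T{\left(Z{\left(-12,-14 \right)},90 \right)}}{46456 + j{\left(-175 \right)}} = \frac{-226134115 + \left(-6 + 90 + \left(6 + 2 \left(-12\right) - \left(-14\right) \left(-12\right)\right)\right)}{46456 - 175} = \frac{-226134115 - 102}{46281} = \left(-226134115 - 102\right) \frac{1}{46281} = \left(-226134217\right) \frac{1}{46281} = - \frac{226134217}{46281}$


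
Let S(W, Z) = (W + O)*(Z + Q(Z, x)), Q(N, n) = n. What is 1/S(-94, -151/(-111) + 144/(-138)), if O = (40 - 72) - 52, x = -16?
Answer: 2553/7126942 ≈ 0.00035822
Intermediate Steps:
O = -84 (O = -32 - 52 = -84)
S(W, Z) = (-84 + W)*(-16 + Z) (S(W, Z) = (W - 84)*(Z - 16) = (-84 + W)*(-16 + Z))
1/S(-94, -151/(-111) + 144/(-138)) = 1/(1344 - 84*(-151/(-111) + 144/(-138)) - 16*(-94) - 94*(-151/(-111) + 144/(-138))) = 1/(1344 - 84*(-151*(-1/111) + 144*(-1/138)) + 1504 - 94*(-151*(-1/111) + 144*(-1/138))) = 1/(1344 - 84*(151/111 - 24/23) + 1504 - 94*(151/111 - 24/23)) = 1/(1344 - 84*809/2553 + 1504 - 94*809/2553) = 1/(1344 - 22652/851 + 1504 - 76046/2553) = 1/(7126942/2553) = 2553/7126942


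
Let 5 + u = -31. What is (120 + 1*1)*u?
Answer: -4356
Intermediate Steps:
u = -36 (u = -5 - 31 = -36)
(120 + 1*1)*u = (120 + 1*1)*(-36) = (120 + 1)*(-36) = 121*(-36) = -4356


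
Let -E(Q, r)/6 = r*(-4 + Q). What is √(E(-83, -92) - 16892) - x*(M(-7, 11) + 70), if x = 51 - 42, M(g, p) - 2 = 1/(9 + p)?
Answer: -12969/20 + 2*I*√16229 ≈ -648.45 + 254.79*I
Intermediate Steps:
M(g, p) = 2 + 1/(9 + p)
E(Q, r) = -6*r*(-4 + Q)
x = 9
√(E(-83, -92) - 16892) - x*(M(-7, 11) + 70) = √(6*(-92)*(4 - 1*(-83)) - 16892) - 9*((19 + 2*11)/(9 + 11) + 70) = √(6*(-92)*(4 + 83) - 16892) - 9*((19 + 22)/20 + 70) = √(6*(-92)*87 - 16892) - 9*((1/20)*41 + 70) = √(-48024 - 16892) - 9*(41/20 + 70) = √(-64916) - 9*1441/20 = 2*I*√16229 - 1*12969/20 = 2*I*√16229 - 12969/20 = -12969/20 + 2*I*√16229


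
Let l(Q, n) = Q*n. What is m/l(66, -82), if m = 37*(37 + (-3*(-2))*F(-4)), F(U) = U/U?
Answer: -1591/5412 ≈ -0.29398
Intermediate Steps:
F(U) = 1
m = 1591 (m = 37*(37 - 3*(-2)*1) = 37*(37 + 6*1) = 37*(37 + 6) = 37*43 = 1591)
m/l(66, -82) = 1591/((66*(-82))) = 1591/(-5412) = 1591*(-1/5412) = -1591/5412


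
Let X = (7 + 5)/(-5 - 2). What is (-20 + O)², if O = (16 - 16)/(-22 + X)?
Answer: 400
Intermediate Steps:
X = -12/7 (X = 12/(-7) = 12*(-⅐) = -12/7 ≈ -1.7143)
O = 0 (O = (16 - 16)/(-22 - 12/7) = 0/(-166/7) = 0*(-7/166) = 0)
(-20 + O)² = (-20 + 0)² = (-20)² = 400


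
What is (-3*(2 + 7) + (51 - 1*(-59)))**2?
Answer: 6889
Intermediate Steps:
(-3*(2 + 7) + (51 - 1*(-59)))**2 = (-3*9 + (51 + 59))**2 = (-27 + 110)**2 = 83**2 = 6889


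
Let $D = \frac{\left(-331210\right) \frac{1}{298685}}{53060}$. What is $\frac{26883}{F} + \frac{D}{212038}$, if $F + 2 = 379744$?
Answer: $\frac{110168703035617819}{1556213357378182580} \approx 0.070793$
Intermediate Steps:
$F = 379742$ ($F = -2 + 379744 = 379742$)
$D = - \frac{33121}{1584822610}$ ($D = \left(-331210\right) \frac{1}{298685} \cdot \frac{1}{53060} = \left(- \frac{66242}{59737}\right) \frac{1}{53060} = - \frac{33121}{1584822610} \approx -2.0899 \cdot 10^{-5}$)
$\frac{26883}{F} + \frac{D}{212038} = \frac{26883}{379742} - \frac{33121}{1584822610 \cdot 212038} = 26883 \cdot \frac{1}{379742} - \frac{33121}{336042616579180} = \frac{26883}{379742} - \frac{33121}{336042616579180} = \frac{110168703035617819}{1556213357378182580}$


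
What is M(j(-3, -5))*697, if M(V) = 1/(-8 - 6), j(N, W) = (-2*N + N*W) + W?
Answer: -697/14 ≈ -49.786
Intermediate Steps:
j(N, W) = W - 2*N + N*W
M(V) = -1/14 (M(V) = 1/(-14) = -1/14)
M(j(-3, -5))*697 = -1/14*697 = -697/14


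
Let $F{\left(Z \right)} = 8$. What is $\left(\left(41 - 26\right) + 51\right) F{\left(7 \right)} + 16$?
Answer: $544$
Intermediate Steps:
$\left(\left(41 - 26\right) + 51\right) F{\left(7 \right)} + 16 = \left(\left(41 - 26\right) + 51\right) 8 + 16 = \left(15 + 51\right) 8 + 16 = 66 \cdot 8 + 16 = 528 + 16 = 544$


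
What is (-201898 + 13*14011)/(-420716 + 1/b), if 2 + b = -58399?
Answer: 1153711755/24570235117 ≈ 0.046956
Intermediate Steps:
b = -58401 (b = -2 - 58399 = -58401)
(-201898 + 13*14011)/(-420716 + 1/b) = (-201898 + 13*14011)/(-420716 + 1/(-58401)) = (-201898 + 182143)/(-420716 - 1/58401) = -19755/(-24570235117/58401) = -19755*(-58401/24570235117) = 1153711755/24570235117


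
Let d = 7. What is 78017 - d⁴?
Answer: 75616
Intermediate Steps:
78017 - d⁴ = 78017 - 1*7⁴ = 78017 - 1*2401 = 78017 - 2401 = 75616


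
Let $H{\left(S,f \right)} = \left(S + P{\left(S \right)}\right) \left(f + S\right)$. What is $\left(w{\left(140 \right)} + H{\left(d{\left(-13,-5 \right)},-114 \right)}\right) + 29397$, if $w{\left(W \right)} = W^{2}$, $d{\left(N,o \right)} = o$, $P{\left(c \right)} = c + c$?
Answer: $50782$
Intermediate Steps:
$P{\left(c \right)} = 2 c$
$H{\left(S,f \right)} = 3 S \left(S + f\right)$ ($H{\left(S,f \right)} = \left(S + 2 S\right) \left(f + S\right) = 3 S \left(S + f\right)$)
$\left(w{\left(140 \right)} + H{\left(d{\left(-13,-5 \right)},-114 \right)}\right) + 29397 = \left(140^{2} + 3 \left(-5\right) \left(-5 - 114\right)\right) + 29397 = \left(19600 + 3 \left(-5\right) \left(-119\right)\right) + 29397 = \left(19600 + 1785\right) + 29397 = 21385 + 29397 = 50782$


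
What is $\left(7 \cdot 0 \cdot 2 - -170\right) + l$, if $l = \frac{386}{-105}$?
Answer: $\frac{17464}{105} \approx 166.32$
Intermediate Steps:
$l = - \frac{386}{105}$ ($l = 386 \left(- \frac{1}{105}\right) = - \frac{386}{105} \approx -3.6762$)
$\left(7 \cdot 0 \cdot 2 - -170\right) + l = \left(7 \cdot 0 \cdot 2 - -170\right) - \frac{386}{105} = \left(0 \cdot 2 + 170\right) - \frac{386}{105} = \left(0 + 170\right) - \frac{386}{105} = 170 - \frac{386}{105} = \frac{17464}{105}$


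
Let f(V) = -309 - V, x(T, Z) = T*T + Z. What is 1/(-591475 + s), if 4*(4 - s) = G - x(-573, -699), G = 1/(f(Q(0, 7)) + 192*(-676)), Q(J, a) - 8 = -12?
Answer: -520388/265170730637 ≈ -1.9625e-6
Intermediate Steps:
x(T, Z) = Z + T² (x(T, Z) = T² + Z = Z + T²)
Q(J, a) = -4 (Q(J, a) = 8 - 12 = -4)
G = -1/130097 (G = 1/((-309 - 1*(-4)) + 192*(-676)) = 1/((-309 + 4) - 129792) = 1/(-305 - 129792) = 1/(-130097) = -1/130097 ≈ -7.6866e-6)
s = 42625761663/520388 (s = 4 - (-1/130097 - (-699 + (-573)²))/4 = 4 - (-1/130097 - (-699 + 328329))/4 = 4 - (-1/130097 - 1*327630)/4 = 4 - (-1/130097 - 327630)/4 = 4 - ¼*(-42623680111/130097) = 4 + 42623680111/520388 = 42625761663/520388 ≈ 81912.)
1/(-591475 + s) = 1/(-591475 + 42625761663/520388) = 1/(-265170730637/520388) = -520388/265170730637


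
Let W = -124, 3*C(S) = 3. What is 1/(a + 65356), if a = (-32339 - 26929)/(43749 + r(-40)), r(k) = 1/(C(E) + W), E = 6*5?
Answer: 2690563/175840790446 ≈ 1.5301e-5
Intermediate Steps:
E = 30
C(S) = 1 (C(S) = (⅓)*3 = 1)
r(k) = -1/123 (r(k) = 1/(1 - 124) = 1/(-123) = -1/123)
a = -3644982/2690563 (a = (-32339 - 26929)/(43749 - 1/123) = -59268/5381126/123 = -59268*123/5381126 = -3644982/2690563 ≈ -1.3547)
1/(a + 65356) = 1/(-3644982/2690563 + 65356) = 1/(175840790446/2690563) = 2690563/175840790446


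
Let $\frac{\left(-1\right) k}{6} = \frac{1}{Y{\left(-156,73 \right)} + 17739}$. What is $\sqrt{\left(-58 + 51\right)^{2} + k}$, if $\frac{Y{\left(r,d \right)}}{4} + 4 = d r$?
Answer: $\frac{\sqrt{37948375783}}{27829} \approx 7.0$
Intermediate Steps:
$Y{\left(r,d \right)} = -16 + 4 d r$
$k = \frac{6}{27829}$ ($k = - \frac{6}{\left(-16 + 4 \cdot 73 \left(-156\right)\right) + 17739} = - \frac{6}{\left(-16 - 45552\right) + 17739} = - \frac{6}{-45568 + 17739} = - \frac{6}{-27829} = \left(-6\right) \left(- \frac{1}{27829}\right) = \frac{6}{27829} \approx 0.0002156$)
$\sqrt{\left(-58 + 51\right)^{2} + k} = \sqrt{\left(-58 + 51\right)^{2} + \frac{6}{27829}} = \sqrt{\left(-7\right)^{2} + \frac{6}{27829}} = \sqrt{49 + \frac{6}{27829}} = \sqrt{\frac{1363627}{27829}} = \frac{\sqrt{37948375783}}{27829}$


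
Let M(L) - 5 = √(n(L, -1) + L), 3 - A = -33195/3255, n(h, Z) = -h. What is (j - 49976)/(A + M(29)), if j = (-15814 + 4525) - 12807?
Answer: -16073624/3949 ≈ -4070.3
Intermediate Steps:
j = -24096 (j = -11289 - 12807 = -24096)
A = 2864/217 (A = 3 - (-33195)/3255 = 3 - 1*(-2213/217) = 3 + 2213/217 = 2864/217 ≈ 13.198)
M(L) = 5 (M(L) = 5 + √(-L + L) = 5 + √0 = 5 + 0 = 5)
(j - 49976)/(A + M(29)) = (-24096 - 49976)/(2864/217 + 5) = -74072/3949/217 = -74072*217/3949 = -16073624/3949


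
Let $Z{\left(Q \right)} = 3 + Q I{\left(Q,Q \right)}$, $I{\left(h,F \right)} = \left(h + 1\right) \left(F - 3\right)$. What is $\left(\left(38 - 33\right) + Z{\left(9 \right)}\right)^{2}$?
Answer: $300304$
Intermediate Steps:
$I{\left(h,F \right)} = \left(1 + h\right) \left(-3 + F\right)$
$Z{\left(Q \right)} = 3 + Q \left(-3 + Q^{2} - 2 Q\right)$ ($Z{\left(Q \right)} = 3 + Q \left(-3 + Q - 3 Q + Q Q\right) = 3 + Q \left(-3 + Q - 3 Q + Q^{2}\right) = 3 + Q \left(-3 + Q^{2} - 2 Q\right)$)
$\left(\left(38 - 33\right) + Z{\left(9 \right)}\right)^{2} = \left(\left(38 - 33\right) + \left(3 + 9 \left(-3 + 9^{2} - 18\right)\right)\right)^{2} = \left(\left(38 - 33\right) + \left(3 + 9 \left(-3 + 81 - 18\right)\right)\right)^{2} = \left(5 + \left(3 + 9 \cdot 60\right)\right)^{2} = \left(5 + \left(3 + 540\right)\right)^{2} = \left(5 + 543\right)^{2} = 548^{2} = 300304$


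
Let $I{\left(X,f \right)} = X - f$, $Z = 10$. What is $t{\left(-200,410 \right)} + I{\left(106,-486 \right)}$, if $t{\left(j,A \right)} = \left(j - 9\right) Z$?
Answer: $-1498$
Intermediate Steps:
$t{\left(j,A \right)} = -90 + 10 j$ ($t{\left(j,A \right)} = \left(j - 9\right) 10 = \left(-9 + j\right) 10 = -90 + 10 j$)
$t{\left(-200,410 \right)} + I{\left(106,-486 \right)} = \left(-90 + 10 \left(-200\right)\right) + \left(106 - -486\right) = \left(-90 - 2000\right) + \left(106 + 486\right) = -2090 + 592 = -1498$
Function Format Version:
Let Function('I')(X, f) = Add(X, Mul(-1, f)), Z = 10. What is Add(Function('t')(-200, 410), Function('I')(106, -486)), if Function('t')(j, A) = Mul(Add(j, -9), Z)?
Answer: -1498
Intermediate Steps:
Function('t')(j, A) = Add(-90, Mul(10, j)) (Function('t')(j, A) = Mul(Add(j, -9), 10) = Mul(Add(-9, j), 10) = Add(-90, Mul(10, j)))
Add(Function('t')(-200, 410), Function('I')(106, -486)) = Add(Add(-90, Mul(10, -200)), Add(106, Mul(-1, -486))) = Add(Add(-90, -2000), Add(106, 486)) = Add(-2090, 592) = -1498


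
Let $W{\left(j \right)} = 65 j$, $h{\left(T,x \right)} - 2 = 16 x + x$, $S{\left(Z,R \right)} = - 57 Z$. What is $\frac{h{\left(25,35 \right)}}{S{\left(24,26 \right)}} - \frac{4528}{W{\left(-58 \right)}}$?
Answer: $\frac{657269}{859560} \approx 0.76466$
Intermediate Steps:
$h{\left(T,x \right)} = 2 + 17 x$ ($h{\left(T,x \right)} = 2 + \left(16 x + x\right) = 2 + 17 x$)
$\frac{h{\left(25,35 \right)}}{S{\left(24,26 \right)}} - \frac{4528}{W{\left(-58 \right)}} = \frac{2 + 17 \cdot 35}{\left(-57\right) 24} - \frac{4528}{65 \left(-58\right)} = \frac{2 + 595}{-1368} - \frac{4528}{-3770} = 597 \left(- \frac{1}{1368}\right) - - \frac{2264}{1885} = - \frac{199}{456} + \frac{2264}{1885} = \frac{657269}{859560}$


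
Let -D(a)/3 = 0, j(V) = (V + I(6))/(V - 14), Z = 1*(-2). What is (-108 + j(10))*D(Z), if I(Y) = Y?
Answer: 0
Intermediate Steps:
Z = -2
j(V) = (6 + V)/(-14 + V) (j(V) = (V + 6)/(V - 14) = (6 + V)/(-14 + V))
D(a) = 0 (D(a) = -3*0 = 0)
(-108 + j(10))*D(Z) = (-108 + (6 + 10)/(-14 + 10))*0 = (-108 + 16/(-4))*0 = (-108 - ¼*16)*0 = (-108 - 4)*0 = -112*0 = 0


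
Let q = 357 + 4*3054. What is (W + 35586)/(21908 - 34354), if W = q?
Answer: -48159/12446 ≈ -3.8694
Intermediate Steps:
q = 12573 (q = 357 + 12216 = 12573)
W = 12573
(W + 35586)/(21908 - 34354) = (12573 + 35586)/(21908 - 34354) = 48159/(-12446) = 48159*(-1/12446) = -48159/12446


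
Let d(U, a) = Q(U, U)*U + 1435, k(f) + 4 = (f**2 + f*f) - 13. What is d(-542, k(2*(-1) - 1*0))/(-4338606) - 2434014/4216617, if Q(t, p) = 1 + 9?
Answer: -390497204657/677564437626 ≈ -0.57632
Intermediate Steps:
k(f) = -17 + 2*f**2 (k(f) = -4 + ((f**2 + f*f) - 13) = -4 + ((f**2 + f**2) - 13) = -4 + (2*f**2 - 13) = -4 + (-13 + 2*f**2) = -17 + 2*f**2)
Q(t, p) = 10
d(U, a) = 1435 + 10*U (d(U, a) = 10*U + 1435 = 1435 + 10*U)
d(-542, k(2*(-1) - 1*0))/(-4338606) - 2434014/4216617 = (1435 + 10*(-542))/(-4338606) - 2434014/4216617 = (1435 - 5420)*(-1/4338606) - 2434014*1/4216617 = -3985*(-1/4338606) - 270446/468513 = 3985/4338606 - 270446/468513 = -390497204657/677564437626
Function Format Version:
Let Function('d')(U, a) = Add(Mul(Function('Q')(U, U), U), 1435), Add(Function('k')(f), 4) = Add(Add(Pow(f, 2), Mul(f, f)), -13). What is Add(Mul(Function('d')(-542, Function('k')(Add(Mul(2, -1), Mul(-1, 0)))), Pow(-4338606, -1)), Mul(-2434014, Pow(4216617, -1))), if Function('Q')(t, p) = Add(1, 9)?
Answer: Rational(-390497204657, 677564437626) ≈ -0.57632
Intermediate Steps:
Function('k')(f) = Add(-17, Mul(2, Pow(f, 2))) (Function('k')(f) = Add(-4, Add(Add(Pow(f, 2), Mul(f, f)), -13)) = Add(-4, Add(Add(Pow(f, 2), Pow(f, 2)), -13)) = Add(-4, Add(Mul(2, Pow(f, 2)), -13)) = Add(-4, Add(-13, Mul(2, Pow(f, 2)))) = Add(-17, Mul(2, Pow(f, 2))))
Function('Q')(t, p) = 10
Function('d')(U, a) = Add(1435, Mul(10, U)) (Function('d')(U, a) = Add(Mul(10, U), 1435) = Add(1435, Mul(10, U)))
Add(Mul(Function('d')(-542, Function('k')(Add(Mul(2, -1), Mul(-1, 0)))), Pow(-4338606, -1)), Mul(-2434014, Pow(4216617, -1))) = Add(Mul(Add(1435, Mul(10, -542)), Pow(-4338606, -1)), Mul(-2434014, Pow(4216617, -1))) = Add(Mul(Add(1435, -5420), Rational(-1, 4338606)), Mul(-2434014, Rational(1, 4216617))) = Add(Mul(-3985, Rational(-1, 4338606)), Rational(-270446, 468513)) = Add(Rational(3985, 4338606), Rational(-270446, 468513)) = Rational(-390497204657, 677564437626)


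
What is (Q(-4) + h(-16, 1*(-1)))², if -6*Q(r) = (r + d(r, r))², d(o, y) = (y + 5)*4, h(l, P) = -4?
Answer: 16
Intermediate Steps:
d(o, y) = 20 + 4*y (d(o, y) = (5 + y)*4 = 20 + 4*y)
Q(r) = -(20 + 5*r)²/6 (Q(r) = -(r + (20 + 4*r))²/6 = -(20 + 5*r)²/6)
(Q(-4) + h(-16, 1*(-1)))² = (-25*(4 - 4)²/6 - 4)² = (-25/6*0² - 4)² = (-25/6*0 - 4)² = (0 - 4)² = (-4)² = 16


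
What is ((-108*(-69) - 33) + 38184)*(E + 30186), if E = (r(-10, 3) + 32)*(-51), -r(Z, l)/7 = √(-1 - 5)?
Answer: 1302148062 + 16280271*I*√6 ≈ 1.3021e+9 + 3.9878e+7*I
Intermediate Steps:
r(Z, l) = -7*I*√6 (r(Z, l) = -7*√(-1 - 5) = -7*I*√6)
E = -1632 + 357*I*√6 (E = (-7*I*√6 + 32)*(-51) = (32 - 7*I*√6)*(-51) = -1632 + 357*I*√6 ≈ -1632.0 + 874.47*I)
((-108*(-69) - 33) + 38184)*(E + 30186) = ((-108*(-69) - 33) + 38184)*((-1632 + 357*I*√6) + 30186) = ((7452 - 33) + 38184)*(28554 + 357*I*√6) = (7419 + 38184)*(28554 + 357*I*√6) = 45603*(28554 + 357*I*√6) = 1302148062 + 16280271*I*√6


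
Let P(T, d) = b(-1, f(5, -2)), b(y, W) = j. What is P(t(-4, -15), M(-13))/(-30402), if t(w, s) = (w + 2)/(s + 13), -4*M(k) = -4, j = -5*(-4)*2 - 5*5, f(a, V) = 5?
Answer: -5/10134 ≈ -0.00049339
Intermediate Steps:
j = 15 (j = 20*2 - 25 = 40 - 25 = 15)
M(k) = 1 (M(k) = -¼*(-4) = 1)
t(w, s) = (2 + w)/(13 + s)
b(y, W) = 15
P(T, d) = 15
P(t(-4, -15), M(-13))/(-30402) = 15/(-30402) = 15*(-1/30402) = -5/10134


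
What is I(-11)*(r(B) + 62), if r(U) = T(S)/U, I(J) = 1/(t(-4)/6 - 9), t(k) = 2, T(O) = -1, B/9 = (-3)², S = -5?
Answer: -5021/702 ≈ -7.1524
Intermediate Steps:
B = 81 (B = 9*(-3)² = 9*9 = 81)
I(J) = -3/26 (I(J) = 1/(2/6 - 9) = 1/(2*(⅙) - 9) = 1/(⅓ - 9) = 1/(-26/3) = -3/26)
r(U) = -1/U
I(-11)*(r(B) + 62) = -3*(-1/81 + 62)/26 = -3/26*5021/81 = -5021/702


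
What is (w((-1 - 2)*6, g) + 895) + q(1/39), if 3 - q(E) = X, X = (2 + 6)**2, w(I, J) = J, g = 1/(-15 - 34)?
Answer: 40865/49 ≈ 833.98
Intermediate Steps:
g = -1/49 (g = 1/(-49) = -1/49 ≈ -0.020408)
X = 64 (X = 8**2 = 64)
q(E) = -61 (q(E) = 3 - 1*64 = 3 - 64 = -61)
(w((-1 - 2)*6, g) + 895) + q(1/39) = (-1/49 + 895) - 61 = 43854/49 - 61 = 40865/49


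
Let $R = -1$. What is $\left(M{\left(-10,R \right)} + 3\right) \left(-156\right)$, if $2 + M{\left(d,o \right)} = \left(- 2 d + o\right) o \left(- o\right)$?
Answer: $2808$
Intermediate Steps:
$M{\left(d,o \right)} = -2 - o^{2} \left(o - 2 d\right)$ ($M{\left(d,o \right)} = -2 + \left(- 2 d + o\right) o \left(- o\right) = -2 + \left(o - 2 d\right) o \left(- o\right) = -2 + o \left(o - 2 d\right) \left(- o\right) = -2 - o^{2} \left(o - 2 d\right)$)
$\left(M{\left(-10,R \right)} + 3\right) \left(-156\right) = \left(\left(-2 - \left(-1\right)^{3} + 2 \left(-10\right) \left(-1\right)^{2}\right) + 3\right) \left(-156\right) = \left(\left(-2 - -1 + 2 \left(-10\right) 1\right) + 3\right) \left(-156\right) = \left(\left(-2 + 1 - 20\right) + 3\right) \left(-156\right) = \left(-21 + 3\right) \left(-156\right) = \left(-18\right) \left(-156\right) = 2808$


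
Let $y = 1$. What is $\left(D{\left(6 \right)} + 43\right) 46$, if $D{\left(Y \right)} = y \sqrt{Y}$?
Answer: $1978 + 46 \sqrt{6} \approx 2090.7$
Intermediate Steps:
$D{\left(Y \right)} = \sqrt{Y}$ ($D{\left(Y \right)} = 1 \sqrt{Y} = \sqrt{Y}$)
$\left(D{\left(6 \right)} + 43\right) 46 = \left(\sqrt{6} + 43\right) 46 = \left(43 + \sqrt{6}\right) 46 = 1978 + 46 \sqrt{6}$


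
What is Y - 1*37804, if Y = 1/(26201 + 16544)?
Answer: -1615931979/42745 ≈ -37804.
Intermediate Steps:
Y = 1/42745 ≈ 2.3395e-5
Y - 1*37804 = 1/42745 - 1*37804 = 1/42745 - 37804 = -1615931979/42745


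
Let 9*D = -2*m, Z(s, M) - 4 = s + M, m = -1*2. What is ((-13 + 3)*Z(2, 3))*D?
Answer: -40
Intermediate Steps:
m = -2
Z(s, M) = 4 + M + s (Z(s, M) = 4 + (s + M) = 4 + (M + s) = 4 + M + s)
D = 4/9 (D = (-2*(-2))/9 = (⅑)*4 = 4/9 ≈ 0.44444)
((-13 + 3)*Z(2, 3))*D = ((-13 + 3)*(4 + 3 + 2))*(4/9) = -10*9*(4/9) = -90*4/9 = -40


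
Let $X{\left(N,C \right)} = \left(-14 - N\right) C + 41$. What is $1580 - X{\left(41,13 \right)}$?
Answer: $2254$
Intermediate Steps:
$X{\left(N,C \right)} = 41 + C \left(-14 - N\right)$ ($X{\left(N,C \right)} = C \left(-14 - N\right) + 41 = 41 + C \left(-14 - N\right)$)
$1580 - X{\left(41,13 \right)} = 1580 - \left(41 - 182 - 13 \cdot 41\right) = 1580 - \left(41 - 182 - 533\right) = 1580 - -674 = 1580 + 674 = 2254$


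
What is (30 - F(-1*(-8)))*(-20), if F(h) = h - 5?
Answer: -540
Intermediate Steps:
F(h) = -5 + h
(30 - F(-1*(-8)))*(-20) = (30 - (-5 - 1*(-8)))*(-20) = (30 - (-5 + 8))*(-20) = (30 - 1*3)*(-20) = (30 - 3)*(-20) = 27*(-20) = -540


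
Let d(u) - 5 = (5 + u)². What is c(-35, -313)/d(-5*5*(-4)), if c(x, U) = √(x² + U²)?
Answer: √99194/11030 ≈ 0.028554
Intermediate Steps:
c(x, U) = √(U² + x²)
d(u) = 5 + (5 + u)²
c(-35, -313)/d(-5*5*(-4)) = √((-313)² + (-35)²)/(5 + (5 - 5*5*(-4))²) = √(97969 + 1225)/(5 + (5 - 25*(-4))²) = √99194/(5 + (5 + 100)²) = √99194/(5 + 105²) = √99194/(5 + 11025) = √99194/11030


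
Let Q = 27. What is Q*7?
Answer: 189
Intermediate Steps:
Q*7 = 27*7 = 189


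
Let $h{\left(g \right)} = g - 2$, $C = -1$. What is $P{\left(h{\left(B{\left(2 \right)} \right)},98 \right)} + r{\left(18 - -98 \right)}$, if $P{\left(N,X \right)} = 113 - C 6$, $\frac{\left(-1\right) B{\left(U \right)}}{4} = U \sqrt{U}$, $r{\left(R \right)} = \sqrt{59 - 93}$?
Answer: $119 + i \sqrt{34} \approx 119.0 + 5.831 i$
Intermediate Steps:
$r{\left(R \right)} = i \sqrt{34}$ ($r{\left(R \right)} = \sqrt{-34} = i \sqrt{34}$)
$B{\left(U \right)} = - 4 U^{\frac{3}{2}}$ ($B{\left(U \right)} = - 4 U \sqrt{U} = - 4 U^{\frac{3}{2}}$)
$h{\left(g \right)} = -2 + g$ ($h{\left(g \right)} = g - 2 = -2 + g$)
$P{\left(N,X \right)} = 119$ ($P{\left(N,X \right)} = 113 - \left(-1\right) 6 = 113 - -6 = 113 + 6 = 119$)
$P{\left(h{\left(B{\left(2 \right)} \right)},98 \right)} + r{\left(18 - -98 \right)} = 119 + i \sqrt{34}$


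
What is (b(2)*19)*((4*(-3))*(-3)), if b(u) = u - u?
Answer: 0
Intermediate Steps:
b(u) = 0
(b(2)*19)*((4*(-3))*(-3)) = (0*19)*((4*(-3))*(-3)) = 0*(-12*(-3)) = 0*36 = 0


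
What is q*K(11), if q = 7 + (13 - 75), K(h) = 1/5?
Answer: -11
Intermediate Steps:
K(h) = 1/5
q = -55 (q = 7 - 62 = -55)
q*K(11) = -55*1/5 = -11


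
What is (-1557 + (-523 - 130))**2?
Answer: 4884100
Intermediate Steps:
(-1557 + (-523 - 130))**2 = (-1557 - 653)**2 = (-2210)**2 = 4884100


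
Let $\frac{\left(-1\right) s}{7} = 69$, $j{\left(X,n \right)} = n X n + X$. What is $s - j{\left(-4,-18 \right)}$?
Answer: $817$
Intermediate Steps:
$j{\left(X,n \right)} = X + X n^{2}$ ($j{\left(X,n \right)} = X n n + X = X n^{2} + X = X + X n^{2}$)
$s = -483$ ($s = \left(-7\right) 69 = -483$)
$s - j{\left(-4,-18 \right)} = -483 - - 4 \left(1 + \left(-18\right)^{2}\right) = -483 - - 4 \left(1 + 324\right) = -483 - \left(-4\right) 325 = -483 - -1300 = -483 + 1300 = 817$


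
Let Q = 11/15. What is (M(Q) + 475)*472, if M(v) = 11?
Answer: 229392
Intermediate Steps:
Q = 11/15 (Q = 11*(1/15) = 11/15 ≈ 0.73333)
(M(Q) + 475)*472 = (11 + 475)*472 = 486*472 = 229392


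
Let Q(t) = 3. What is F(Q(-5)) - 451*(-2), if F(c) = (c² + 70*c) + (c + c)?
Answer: 1127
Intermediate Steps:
F(c) = c² + 72*c (F(c) = (c² + 70*c) + 2*c = c² + 72*c)
F(Q(-5)) - 451*(-2) = 3*(72 + 3) - 451*(-2) = 3*75 - 1*(-902) = 225 + 902 = 1127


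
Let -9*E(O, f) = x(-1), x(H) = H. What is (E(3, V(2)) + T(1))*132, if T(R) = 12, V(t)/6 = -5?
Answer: 4796/3 ≈ 1598.7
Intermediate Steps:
V(t) = -30 (V(t) = 6*(-5) = -30)
E(O, f) = ⅑ (E(O, f) = -⅑*(-1) = ⅑)
(E(3, V(2)) + T(1))*132 = (⅑ + 12)*132 = (109/9)*132 = 4796/3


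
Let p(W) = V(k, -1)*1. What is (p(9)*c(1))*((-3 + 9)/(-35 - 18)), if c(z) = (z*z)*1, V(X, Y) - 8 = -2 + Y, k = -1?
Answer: -30/53 ≈ -0.56604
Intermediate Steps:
V(X, Y) = 6 + Y (V(X, Y) = 8 + (-2 + Y) = 6 + Y)
p(W) = 5 (p(W) = (6 - 1)*1 = 5*1 = 5)
c(z) = z² (c(z) = z²*1 = z²)
(p(9)*c(1))*((-3 + 9)/(-35 - 18)) = (5*1²)*((-3 + 9)/(-35 - 18)) = (5*1)*(6/(-53)) = 5*(6*(-1/53)) = 5*(-6/53) = -30/53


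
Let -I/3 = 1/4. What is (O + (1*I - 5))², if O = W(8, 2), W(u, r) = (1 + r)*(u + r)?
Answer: 9409/16 ≈ 588.06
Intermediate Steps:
I = -¾ (I = -3/4 = -3*¼ = -¾ ≈ -0.75000)
W(u, r) = (1 + r)*(r + u)
O = 30 (O = 2 + 8 + 2² + 2*8 = 2 + 8 + 4 + 16 = 30)
(O + (1*I - 5))² = (30 + (1*(-¾) - 5))² = (30 + (-¾ - 5))² = (30 - 23/4)² = (97/4)² = 9409/16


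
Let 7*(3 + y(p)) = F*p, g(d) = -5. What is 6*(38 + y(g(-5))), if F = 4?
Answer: 1350/7 ≈ 192.86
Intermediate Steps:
y(p) = -3 + 4*p/7 (y(p) = -3 + (4*p)/7 = -3 + 4*p/7)
6*(38 + y(g(-5))) = 6*(38 + (-3 + (4/7)*(-5))) = 6*(38 + (-3 - 20/7)) = 6*(38 - 41/7) = 6*(225/7) = 1350/7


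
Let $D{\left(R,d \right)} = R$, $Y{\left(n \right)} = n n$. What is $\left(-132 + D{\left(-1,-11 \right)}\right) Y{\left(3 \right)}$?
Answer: $-1197$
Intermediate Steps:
$Y{\left(n \right)} = n^{2}$
$\left(-132 + D{\left(-1,-11 \right)}\right) Y{\left(3 \right)} = \left(-132 - 1\right) 3^{2} = \left(-133\right) 9 = -1197$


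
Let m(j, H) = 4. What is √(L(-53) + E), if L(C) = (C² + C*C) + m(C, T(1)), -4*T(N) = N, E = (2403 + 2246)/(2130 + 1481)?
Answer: √73323850201/3611 ≈ 74.989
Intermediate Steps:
E = 4649/3611 ≈ 1.2875
T(N) = -N/4
L(C) = 4 + 2*C² (L(C) = (C² + C*C) + 4 = (C² + C²) + 4 = 2*C² + 4 = 4 + 2*C²)
√(L(-53) + E) = √((4 + 2*(-53)²) + 4649/3611) = √((4 + 2*2809) + 4649/3611) = √((4 + 5618) + 4649/3611) = √(5622 + 4649/3611) = √(20305691/3611) = √73323850201/3611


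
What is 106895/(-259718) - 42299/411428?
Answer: -27482703871/53427628652 ≈ -0.51439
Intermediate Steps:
106895/(-259718) - 42299/411428 = 106895*(-1/259718) - 42299*1/411428 = -106895/259718 - 42299/411428 = -27482703871/53427628652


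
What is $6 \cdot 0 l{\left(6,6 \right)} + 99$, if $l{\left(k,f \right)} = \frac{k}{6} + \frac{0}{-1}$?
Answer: $99$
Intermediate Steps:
$l{\left(k,f \right)} = \frac{k}{6}$ ($l{\left(k,f \right)} = k \frac{1}{6} + 0 \left(-1\right) = \frac{k}{6} + 0 = \frac{k}{6}$)
$6 \cdot 0 l{\left(6,6 \right)} + 99 = 6 \cdot 0 \cdot \frac{1}{6} \cdot 6 + 99 = 0 \cdot 1 + 99 = 0 + 99 = 99$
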